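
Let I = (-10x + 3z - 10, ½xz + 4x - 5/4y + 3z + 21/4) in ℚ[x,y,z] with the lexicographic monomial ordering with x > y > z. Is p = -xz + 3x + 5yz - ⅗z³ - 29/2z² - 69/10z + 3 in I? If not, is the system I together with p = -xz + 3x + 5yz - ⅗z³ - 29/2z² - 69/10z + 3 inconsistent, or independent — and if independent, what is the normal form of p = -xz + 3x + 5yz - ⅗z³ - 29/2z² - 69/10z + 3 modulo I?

First compute the reduced Gröbner basis of I by Buchberger's algorithm.
f_1 = -10x + 3z - 10, LT = x.
f_2 = ½xz + 4x - 5/4y + 3z + 21/4, LT = xz.

S(f_1,f_2): lcm = xz. S = -8x + 5/2y - 3/10z² - 5z - 21/2.
  reduce S modulo (f_1, f_2):
  remainder 5/2y - 3/10z² - 37/5z - 5/2 ≠ 0; add h_3 = 5/2y - 3/10z² - 37/5z - 5/2 to the basis.

The other S-polynomials (S(f_1,h_3), S(f_2,h_3)) all reduce to 0 modulo the current basis, so we have a Gröbner basis.
Inter-reduce: drop elements whose leading term is divisible by another's, tail-reduce, and make monic.
Reduced Gröbner basis: {x - 3/10z + 1, y - 3/25z² - 74/25z - 1}.
Label its elements g_1 = x - 3/10z + 1, g_2 = y - 3/25z² - 74/25z - 1.

Reduce p = -xz + 3x + 5yz - ⅗z³ - 29/2z² - 69/10z + 3 modulo G:
  leading term xz: subtract (-z)·g_1 from -xz + 3x + 5yz - ⅗z³ - 29/2z² - 69/10z + 3 → 3x + 5yz - ⅗z³ - 74/5z² - 59/10z + 3
  leading term x: subtract (3)·g_1 from 3x + 5yz - ⅗z³ - 74/5z² - 59/10z + 3 → 5yz - ⅗z³ - 74/5z² - 5z
  leading term yz: subtract (5z)·g_2 from 5yz - ⅗z³ - 74/5z² - 5z → 0
  normal form = 0.
Since the normal form is 0, p ∈ I.

-xz + 3x + 5yz - ⅗z³ - 29/2z² - 69/10z + 3 lies in I (it reduces to 0).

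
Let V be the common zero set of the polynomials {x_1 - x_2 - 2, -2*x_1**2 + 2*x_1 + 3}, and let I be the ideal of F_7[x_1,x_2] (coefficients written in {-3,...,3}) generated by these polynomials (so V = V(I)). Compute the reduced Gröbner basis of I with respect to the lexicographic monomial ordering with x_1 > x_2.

This is the nonlinear analogue of row-reducing a linear system.

f_1 = x_1 - x_2 - 2, LT = x_1.
f_2 = -2*x_1**2 + 2*x_1 + 3, LT = x_1**2.

S(f_1,f_2): lcm = x_1**2. S = -x_1*x_2 - x_1 - 2.
  reduce S modulo (f_1, f_2):
  remainder -x_2**2 - 3*x_2 + 3 ≠ 0; add g_3 = -x_2**2 - 3*x_2 + 3 to the basis.

The other S-polynomials (S(f_1,g_3), S(f_2,g_3)) all reduce to 0 modulo the current basis, so we have a Gröbner basis.
Inter-reduce: drop elements whose leading term is divisible by another's, tail-reduce, and make monic.

G = {x_1 - x_2 - 2, x_2**2 + 3*x_2 - 3}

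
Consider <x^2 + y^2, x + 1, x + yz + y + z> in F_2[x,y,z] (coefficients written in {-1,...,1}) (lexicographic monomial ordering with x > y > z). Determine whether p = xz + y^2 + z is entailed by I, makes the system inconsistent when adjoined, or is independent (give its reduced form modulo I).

First compute the reduced Gröbner basis of I by Buchberger's algorithm.
f_1 = x^2 + y^2, LT = x^2.
f_2 = x + 1, LT = x.
f_3 = x + yz + y + z, LT = x.

S(f_1,f_2): lcm = x^2. S = x + y^2.
  leading term x: subtract (1)·f_2 from x + y^2 → y^2 + 1
  leading term y^2: no divisor's leading term divides it; move y^2 to the remainder.
  leading term 1: no divisor's leading term divides it; move 1 to the remainder.
  remainder y^2 + 1 ≠ 0; add h_4 = y^2 + 1 to the basis.

S(f_1,f_3): lcm = x^2. S = xyz + xy + xz + y^2.
  leading term xyz: subtract (yz)·f_2 from xyz + xy + xz + y^2 → xy + xz + y^2 + yz
  leading term xy: subtract (y)·f_2 from xy + xz + y^2 + yz → xz + y^2 + yz + y
  leading term xz: subtract (z)·f_2 from xz + y^2 + yz + y → y^2 + yz + y + z
  leading term y^2: subtract (1)·h_4 from y^2 + yz + y + z → yz + y + z + 1
  leading term yz: no divisor's leading term divides it; move yz to the remainder.
  leading term y: no divisor's leading term divides it; move y to the remainder.
  leading term z: no divisor's leading term divides it; move z to the remainder.
  leading term 1: no divisor's leading term divides it; move 1 to the remainder.
  remainder yz + y + z + 1 ≠ 0; add h_5 = yz + y + z + 1 to the basis.

S(f_2,f_3): lcm = x. S = yz + y + z + 1.
  leading term yz: subtract (1)·h_5 from yz + y + z + 1 → 0
  remainder 0.

S(f_1,h_4): leading monomials are coprime, so the S-polynomial reduces to 0 (Buchberger's first criterion).
S(f_2,h_4): leading monomials are coprime, so the S-polynomial reduces to 0 (Buchberger's first criterion).
S(f_3,h_4): leading monomials are coprime, so the S-polynomial reduces to 0 (Buchberger's first criterion).
S(f_1,h_5): leading monomials are coprime, so the S-polynomial reduces to 0 (Buchberger's first criterion).
S(f_2,h_5): leading monomials are coprime, so the S-polynomial reduces to 0 (Buchberger's first criterion).
S(f_3,h_5): leading monomials are coprime, so the S-polynomial reduces to 0 (Buchberger's first criterion).
S(h_4,h_5): lcm = y^2z. S = y^2 + yz + y + z.
  leading term y^2: subtract (1)·h_4 from y^2 + yz + y + z → yz + y + z + 1
  leading term yz: subtract (1)·h_5 from yz + y + z + 1 → 0
  remainder 0.

Every S-polynomial of the final basis reduces to 0, so we have a Gröbner basis.
Inter-reduce: drop elements whose leading term is divisible by another's, tail-reduce, and make monic.
Reduced Gröbner basis: {x + 1, y^2 + 1, yz + y + z + 1}.
Label its elements g_1 = x + 1, g_2 = y^2 + 1, g_3 = yz + y + z + 1.

Reduce p = xz + y^2 + z modulo G:
  leading term xz: subtract (z)·g_1 from xz + y^2 + z → y^2
  leading term y^2: subtract (1)·g_2 from y^2 → 1
  leading term 1: no divisor's leading term divides it; move 1 to the remainder.
  normal form = 1.
The normal form is nonzero, so p ∉ I. Since p minus its normal form lies in I, I + (p) = I + (r) where r = 1; decide whether this ideal is the whole ring.
Here r = 1 is a nonzero constant, hence a unit: 1 ∈ I + (p), the Gröbner basis of I + (p) is {1}, and the enlarged system has no common solution — adjoining p is inconsistent.

Ideal membership is decidable via reduction modulo a Gröbner basis.

Adjoining xz + y^2 + z makes the ideal the whole ring: the system is inconsistent.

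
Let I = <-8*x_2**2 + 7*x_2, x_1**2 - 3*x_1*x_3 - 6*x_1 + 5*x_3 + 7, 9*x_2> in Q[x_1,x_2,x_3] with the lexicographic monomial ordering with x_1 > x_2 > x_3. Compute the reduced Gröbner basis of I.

f_1 = -8*x_2**2 + 7*x_2, LT = x_2**2.
f_2 = x_1**2 - 3*x_1*x_3 - 6*x_1 + 5*x_3 + 7, LT = x_1**2.
f_3 = 9*x_2, LT = x_2.

S(f_1,f_2): leading monomials are coprime, so the S-polynomial reduces to 0 (Buchberger's first criterion).
S(f_1,f_3): lcm = x_2**2. S = -7/8*x_2.
  leading term x_2: subtract (-7/72)·f_3 from -7/8*x_2 → 0
  remainder 0.

S(f_2,f_3): leading monomials are coprime, so the S-polynomial reduces to 0 (Buchberger's first criterion).
Every S-polynomial of the final basis reduces to 0, so we have a Gröbner basis.
Inter-reduce: drop elements whose leading term is divisible by another's, tail-reduce, and make monic.

G = {x_1**2 - 3*x_1*x_3 - 6*x_1 + 5*x_3 + 7, x_2}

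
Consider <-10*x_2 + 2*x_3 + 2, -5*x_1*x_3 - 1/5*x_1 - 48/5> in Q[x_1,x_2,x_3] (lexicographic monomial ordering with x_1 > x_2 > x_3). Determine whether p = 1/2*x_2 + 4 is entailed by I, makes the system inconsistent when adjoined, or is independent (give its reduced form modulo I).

1/2*x_2 + 4 is independent of I; its normal form modulo I is 1/10*x_3 + 41/10.

First compute the reduced Gröbner basis of I by Buchberger's algorithm.
f_1 = -10*x_2 + 2*x_3 + 2, LT = x_2.
f_2 = -5*x_1*x_3 - 1/5*x_1 - 48/5, LT = x_1*x_3.

S(f_1,f_2): leading monomials are coprime, so the S-polynomial reduces to 0 (Buchberger's first criterion).
Every S-polynomial of the final basis reduces to 0, so we have a Gröbner basis.
Inter-reduce: drop elements whose leading term is divisible by another's, tail-reduce, and make monic.
Reduced Gröbner basis: {x_1*x_3 + 1/25*x_1 + 48/25, x_2 - 1/5*x_3 - 1/5}.
Label its elements g_1 = x_1*x_3 + 1/25*x_1 + 48/25, g_2 = x_2 - 1/5*x_3 - 1/5.

Reduce p = 1/2*x_2 + 4 modulo G:
  leading term x_2: subtract (1/2)·g_2 from 1/2*x_2 + 4 → 1/10*x_3 + 41/10
  leading term x_3: no divisor's leading term divides it; move 1/10*x_3 to the remainder.
  leading term 1: no divisor's leading term divides it; move 41/10 to the remainder.
  normal form = 1/10*x_3 + 41/10.
The normal form is nonzero, so p ∉ I. Since p minus its normal form lies in I, I + (p) = I + (r) where r = 1/10*x_3 + 41/10; decide whether this ideal is the whole ring.
Run Buchberger on G together with r (pairs among the g_i already reduce to 0 since G is a Gröbner basis):
g_1 = x_1*x_3 + 1/25*x_1 + 48/25, LT = x_1*x_3.
g_2 = x_2 - 1/5*x_3 - 1/5, LT = x_2.
r = 1/10*x_3 + 41/10, LT = x_3.

S(g_1,g_2): leading monomials are coprime, so the S-polynomial reduces to 0 (Buchberger's first criterion).
S(g_1,r): lcm = x_1*x_3. S = -1024/25*x_1 + 48/25.
  leading term x_1: no divisor's leading term divides it; move -1024/25*x_1 to the remainder.
  leading term 1: no divisor's leading term divides it; move 48/25 to the remainder.
  remainder -1024/25*x_1 + 48/25 ≠ 0; add m_4 = -1024/25*x_1 + 48/25 to the basis.

S(g_2,r): leading monomials are coprime, so the S-polynomial reduces to 0 (Buchberger's first criterion).
S(g_1,m_4): lcm = x_1*x_3. S = 1/25*x_1 + 3/64*x_3 + 48/25.
  leading term x_1: subtract (-1/1024)·m_4 from 1/25*x_1 + 3/64*x_3 + 48/25 → 3/64*x_3 + 123/64
  leading term x_3: subtract (15/32)·r from 3/64*x_3 + 123/64 → 0
  remainder 0.

S(g_2,m_4): leading monomials are coprime, so the S-polynomial reduces to 0 (Buchberger's first criterion).
S(r,m_4): leading monomials are coprime, so the S-polynomial reduces to 0 (Buchberger's first criterion).
Every S-polynomial of the final basis reduces to 0, so we have a Gröbner basis.
Inter-reduce: drop elements whose leading term is divisible by another's, tail-reduce, and make monic.
Reduced Gröbner basis: {x_1 - 3/64, x_2 + 8, x_3 + 41}.
The reduced Gröbner basis of I + (p) is {x_1 - 3/64, x_2 + 8, x_3 + 41} ≠ {1}, a proper ideal, so the enlarged system stays consistent: p is independent of I, with normal form 1/10*x_3 + 41/10.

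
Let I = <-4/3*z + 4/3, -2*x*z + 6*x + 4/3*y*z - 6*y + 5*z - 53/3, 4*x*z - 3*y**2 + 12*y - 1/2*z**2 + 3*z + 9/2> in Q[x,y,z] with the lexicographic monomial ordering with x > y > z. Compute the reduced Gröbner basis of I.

f_1 = -4/3*z + 4/3, LT = z.
f_2 = -2*x*z + 6*x + 4/3*y*z - 6*y + 5*z - 53/3, LT = x*z.
f_3 = 4*x*z - 3*y**2 + 12*y - 1/2*z**2 + 3*z + 9/2, LT = x*z.

S(f_1,f_2): lcm = x*z. S = 2*x + 2/3*y*z - 3*y + 5/2*z - 53/6.
  leading term x: no divisor's leading term divides it; move 2*x to the remainder.
  leading term y*z: subtract (-1/2*y)·f_1 from 2/3*y*z - 3*y + 5/2*z - 53/6 → -7/3*y + 5/2*z - 53/6
  leading term y: no divisor's leading term divides it; move -7/3*y to the remainder.
  leading term z: subtract (-15/8)·f_1 from 5/2*z - 53/6 → -19/3
  leading term 1: no divisor's leading term divides it; move -19/3 to the remainder.
  remainder 2*x - 7/3*y - 19/3 ≠ 0; add g_4 = 2*x - 7/3*y - 19/3 to the basis.

S(f_1,f_3): lcm = x*z. S = -x + 3/4*y**2 - 3*y + 1/8*z**2 - 3/4*z - 9/8.
  leading term x: subtract (-1/2)·g_4 from -x + 3/4*y**2 - 3*y + 1/8*z**2 - 3/4*z - 9/8 → 3/4*y**2 - 25/6*y + 1/8*z**2 - 3/4*z - 103/24
  leading term y**2: no divisor's leading term divides it; move 3/4*y**2 to the remainder.
  leading term y: no divisor's leading term divides it; move -25/6*y to the remainder.
  leading term z**2: subtract (-3/32*z)·f_1 from 1/8*z**2 - 3/4*z - 103/24 → -5/8*z - 103/24
  leading term z: subtract (15/32)·f_1 from -5/8*z - 103/24 → -59/12
  leading term 1: no divisor's leading term divides it; move -59/12 to the remainder.
  remainder 3/4*y**2 - 25/6*y - 59/12 ≠ 0; add g_5 = 3/4*y**2 - 25/6*y - 59/12 to the basis.

S(f_2,f_3): lcm = x*z. S = -3*x + 3/4*y**2 - 2/3*y*z + 1/8*z**2 - 13/4*z + 185/24.
  leading term x: subtract (-3/2)·g_4 from -3*x + 3/4*y**2 - 2/3*y*z + 1/8*z**2 - 13/4*z + 185/24 → 3/4*y**2 - 2/3*y*z - 7/2*y + 1/8*z**2 - 13/4*z - 43/24
  leading term y**2: subtract (1)·g_5 from 3/4*y**2 - 2/3*y*z - 7/2*y + 1/8*z**2 - 13/4*z - 43/24 → -2/3*y*z + 2/3*y + 1/8*z**2 - 13/4*z + 25/8
  leading term y*z: subtract (1/2*y)·f_1 from -2/3*y*z + 2/3*y + 1/8*z**2 - 13/4*z + 25/8 → 1/8*z**2 - 13/4*z + 25/8
  leading term z**2: subtract (-3/32*z)·f_1 from 1/8*z**2 - 13/4*z + 25/8 → -25/8*z + 25/8
  leading term z: subtract (75/32)·f_1 from -25/8*z + 25/8 → 0
  remainder 0.

S(f_1,g_4): leading monomials are coprime, so the S-polynomial reduces to 0 (Buchberger's first criterion).
S(f_2,g_4): lcm = x*z. S = -3*x + 1/2*y*z + 3*y + 2/3*z + 53/6.
  leading term x: subtract (-3/2)·g_4 from -3*x + 1/2*y*z + 3*y + 2/3*z + 53/6 → 1/2*y*z - 1/2*y + 2/3*z - 2/3
  leading term y*z: subtract (-3/8*y)·f_1 from 1/2*y*z - 1/2*y + 2/3*z - 2/3 → 2/3*z - 2/3
  leading term z: subtract (-1/2)·f_1 from 2/3*z - 2/3 → 0
  remainder 0.

S(f_3,g_4): lcm = x*z. S = -3/4*y**2 + 7/6*y*z + 3*y - 1/8*z**2 + 47/12*z + 9/8.
  leading term y**2: subtract (-1)·g_5 from -3/4*y**2 + 7/6*y*z + 3*y - 1/8*z**2 + 47/12*z + 9/8 → 7/6*y*z - 7/6*y - 1/8*z**2 + 47/12*z - 91/24
  leading term y*z: subtract (-7/8*y)·f_1 from 7/6*y*z - 7/6*y - 1/8*z**2 + 47/12*z - 91/24 → -1/8*z**2 + 47/12*z - 91/24
  leading term z**2: subtract (3/32*z)·f_1 from -1/8*z**2 + 47/12*z - 91/24 → 91/24*z - 91/24
  leading term z: subtract (-91/32)·f_1 from 91/24*z - 91/24 → 0
  remainder 0.

S(f_1,g_5): leading monomials are coprime, so the S-polynomial reduces to 0 (Buchberger's first criterion).
S(f_2,g_5): leading monomials are coprime, so the S-polynomial reduces to 0 (Buchberger's first criterion).
S(f_3,g_5): leading monomials are coprime, so the S-polynomial reduces to 0 (Buchberger's first criterion).
S(g_4,g_5): leading monomials are coprime, so the S-polynomial reduces to 0 (Buchberger's first criterion).
Every S-polynomial of the final basis reduces to 0, so we have a Gröbner basis.
Inter-reduce: drop elements whose leading term is divisible by another's, tail-reduce, and make monic.

G = {x - 7/6*y - 19/6, y**2 - 50/9*y - 59/9, z - 1}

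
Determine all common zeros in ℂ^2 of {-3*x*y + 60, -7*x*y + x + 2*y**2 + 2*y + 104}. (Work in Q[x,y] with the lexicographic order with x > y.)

{(-4, -5), (20 - 10*sqrt(2), sqrt(2) + 2), (10*sqrt(2) + 20, 2 - sqrt(2))}

Compute a lex Gröbner basis by Buchberger's algorithm.
f_1 = -3*x*y + 60, LT = x*y.
f_2 = -7*x*y + x + 2*y**2 + 2*y + 104, LT = x*y.

S(f_1,f_2): lcm = x*y. S = 1/7*x + 2/7*y**2 + 2/7*y - 36/7.
  reduce S modulo (f_1, f_2):
  remainder 1/7*x + 2/7*y**2 + 2/7*y - 36/7 ≠ 0; add h_3 = 1/7*x + 2/7*y**2 + 2/7*y - 36/7 to the basis.

S(f_1,h_3): lcm = x*y. S = -2*y**3 - 2*y**2 + 36*y - 20.
  reduce S modulo (f_1, f_2, h_3):
  remainder -2*y**3 - 2*y**2 + 36*y - 20 ≠ 0; add h_4 = -2*y**3 - 2*y**2 + 36*y - 20 to the basis.

The other S-polynomials (S(f_2,h_3), S(f_1,h_4), S(f_2,h_4), S(h_3,h_4)) all reduce to 0 modulo the current basis, so we have a Gröbner basis.
Inter-reduce: drop elements whose leading term is divisible by another's, tail-reduce, and make monic.
Reduced Gröbner basis: {x + 2*y**2 + 2*y - 36, y**3 + y**2 - 18*y + 10}.

Since the basis is lex-ordered, y**3 + y**2 - 18*y + 10 is univariate in y. Its roots are {-5, sqrt(2) + 2, 2 - sqrt(2)}. Back-substituting each root into the other basis elements fixes the other coordinates.
  y = -5: the earlier basis element becomes x + 4 = 0, giving x = -4 — point (-4, -5).
  y = sqrt(2) + 2: the earlier basis element becomes x - 20 + 10*sqrt(2) = 0, giving x = 20 - 10*sqrt(2) — point (20 - 10*sqrt(2), sqrt(2) + 2).
  y = 2 - sqrt(2): the earlier basis element becomes x - 20 - 10*sqrt(2) = 0, giving x = 10*sqrt(2) + 20 — point (10*sqrt(2) + 20, 2 - sqrt(2)).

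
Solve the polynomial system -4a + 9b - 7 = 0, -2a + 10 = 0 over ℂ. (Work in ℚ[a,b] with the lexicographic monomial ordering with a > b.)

{(5, 3)}

Compute a lex Gröbner basis by Buchberger's algorithm.
f_1 = -4a + 9b - 7, LT = a.
f_2 = -2a + 10, LT = a.

S(f_1,f_2): lcm = a. S = -9/4b + 27/4.
  leading term b: no divisor's leading term divides it; move -9/4b to the remainder.
  leading term 1: no divisor's leading term divides it; move 27/4 to the remainder.
  remainder -9/4b + 27/4 ≠ 0; add h_3 = -9/4b + 27/4 to the basis.

The other S-polynomials (S(f_1,h_3), S(f_2,h_3)) all reduce to 0 modulo the current basis, so we have a Gröbner basis.
Inter-reduce: drop elements whose leading term is divisible by another's, tail-reduce, and make monic.
Reduced Gröbner basis: {a - 5, b - 3}.

From the last basis element, b - 3 = 0, so b takes values in {3}. Each choice, substituted upward through the basis, yields the corresponding point(s) of the solution set.
  b = 3: the earlier basis element becomes a - 5 = 0, giving a = 5 — point (5, 3).
Check: every point annihilates each of the original generators.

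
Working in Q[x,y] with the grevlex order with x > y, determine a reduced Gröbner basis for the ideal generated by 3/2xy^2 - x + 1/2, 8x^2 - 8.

f_1 = 3/2xy^2 - x + 1/2, LT = xy^2.
f_2 = 8x^2 - 8, LT = x^2.

S(f_1,f_2): lcm = x^2y^2. S = -2/3x^2 + y^2 + 1/3x.
  leading term x^2: subtract (-1/12)·f_2 from -2/3x^2 + y^2 + 1/3x → y^2 + 1/3x - 2/3
  leading term y^2: no divisor's leading term divides it; move y^2 to the remainder.
  leading term x: no divisor's leading term divides it; move 1/3x to the remainder.
  leading term 1: no divisor's leading term divides it; move -2/3 to the remainder.
  remainder y^2 + 1/3x - 2/3 ≠ 0; add g_3 = y^2 + 1/3x - 2/3 to the basis.

The other S-polynomials (S(f_1,g_3), S(f_2,g_3)) all reduce to 0 modulo the current basis, so we have a Gröbner basis.
Inter-reduce: drop elements whose leading term is divisible by another's, tail-reduce, and make monic.

G = {x^2 - 1, y^2 + 1/3x - 2/3}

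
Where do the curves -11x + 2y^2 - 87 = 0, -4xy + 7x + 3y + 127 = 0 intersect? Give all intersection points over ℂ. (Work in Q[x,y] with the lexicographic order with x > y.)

Compute a lex Gröbner basis by Buchberger's algorithm.
f_1 = -11x + 2y^2 - 87, LT = x.
f_2 = -4xy + 7x + 3y + 127, LT = xy.

S(f_1,f_2): lcm = xy. S = 7/4x - 2/11y^3 + 381/44y + 127/4.
  reduce S modulo (f_1, f_2):
  remainder -2/11y^3 + 7/22y^2 + 381/44y + 197/11 ≠ 0; add h_3 = -2/11y^3 + 7/22y^2 + 381/44y + 197/11 to the basis.

The other S-polynomials (S(f_1,h_3), S(f_2,h_3)) all reduce to 0 modulo the current basis, so we have a Gröbner basis.
Inter-reduce: drop elements whose leading term is divisible by another's, tail-reduce, and make monic.
Reduced Gröbner basis: {x - 2/11y^2 + 87/11, y^3 - 7/4y^2 - 381/8y - 197/2}.

Since the basis is lex-ordered, y^3 - 7/4y^2 - 381/8y - 197/2 is univariate in y. Its roots are {-4, 23/8 - sqrt(2105)/8, 23/8 + sqrt(2105)/8}. Back-substituting each root into the other basis elements fixes the other coordinates.
  y = -4: the earlier basis element becomes x + 5 = 0, giving x = -5 — point (-5, -4).
  y = 23/8 - sqrt(2105)/8: the earlier basis element becomes x + 75/176 + 23*sqrt(2105)/176 = 0, giving x = -23*sqrt(2105)/176 - 75/176 — point (-23*sqrt(2105)/176 - 75/176, 23/8 - sqrt(2105)/8).
  y = 23/8 + sqrt(2105)/8: the earlier basis element becomes x - 23*sqrt(2105)/176 + 75/176 = 0, giving x = -75/176 + 23*sqrt(2105)/176 — point (-75/176 + 23*sqrt(2105)/176, 23/8 + sqrt(2105)/8).
This is the nonlinear analogue of row-reducing a linear system.

{(-5, -4), (-23*sqrt(2105)/176 - 75/176, 23/8 - sqrt(2105)/8), (-75/176 + 23*sqrt(2105)/176, 23/8 + sqrt(2105)/8)}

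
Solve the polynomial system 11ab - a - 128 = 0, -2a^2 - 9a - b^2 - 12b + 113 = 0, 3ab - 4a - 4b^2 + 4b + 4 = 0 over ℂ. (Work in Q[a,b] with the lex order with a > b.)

{(4, 3)}

Compute a lex Gröbner basis by Buchberger's algorithm.
f_1 = 11ab - a - 128, LT = ab.
f_2 = -2a^2 - 9a - b^2 - 12b + 113, LT = a^2.
f_3 = 3ab - 4a - 4b^2 + 4b + 4, LT = ab.

S(f_1,f_2): lcm = a^2b. S = -1/11a^2 - 9/2ab - 128/11a - 1/2b^3 - 6b^2 + 113/2b.
  leading term a^2: subtract (1/22)·f_2 from -1/11a^2 - 9/2ab - 128/11a - 1/2b^3 - 6b^2 + 113/2b → -9/2ab - 247/22a - 1/2b^3 - 131/22b^2 + 1255/22b - 113/22
  leading term ab: subtract (-9/22)·f_1 from -9/2ab - 247/22a - 1/2b^3 - 131/22b^2 + 1255/22b - 113/22 → -128/11a - 1/2b^3 - 131/22b^2 + 1255/22b - 115/2
  leading term a: no divisor's leading term divides it; move -128/11a to the remainder.
  leading term b^3: no divisor's leading term divides it; move -1/2b^3 to the remainder.
  leading term b^2: no divisor's leading term divides it; move -131/22b^2 to the remainder.
  leading term b: no divisor's leading term divides it; move 1255/22b to the remainder.
  leading term 1: no divisor's leading term divides it; move -115/2 to the remainder.
  remainder -128/11a - 1/2b^3 - 131/22b^2 + 1255/22b - 115/2 ≠ 0; add h_4 = -128/11a - 1/2b^3 - 131/22b^2 + 1255/22b - 115/2 to the basis.

S(f_1,f_3): lcm = ab. S = 41/33a + 4/3b^2 - 4/3b - 428/33.
  leading term a: subtract (-41/384)·h_4 from 41/33a + 4/3b^2 - 4/3b - 428/33 → -41/768b^3 + 5893/8448b^2 + 13397/2816b - 53811/2816
  leading term b^3: no divisor's leading term divides it; move -41/768b^3 to the remainder.
  leading term b^2: no divisor's leading term divides it; move 5893/8448b^2 to the remainder.
  leading term b: no divisor's leading term divides it; move 13397/2816b to the remainder.
  leading term 1: no divisor's leading term divides it; move -53811/2816 to the remainder.
  remainder -41/768b^3 + 5893/8448b^2 + 13397/2816b - 53811/2816 ≠ 0; add h_5 = -41/768b^3 + 5893/8448b^2 + 13397/2816b - 53811/2816 to the basis.

S(f_2,f_3): lcm = a^2b. S = 4/3a^2 + 4/3ab^2 + 19/6ab - 4/3a + 1/2b^3 + 6b^2 - 113/2b.
  leading term a^2: subtract (-2/3)·f_2 from 4/3a^2 + 4/3ab^2 + 19/6ab - 4/3a + 1/2b^3 + 6b^2 - 113/2b → 4/3ab^2 + 19/6ab - 22/3a + 1/2b^3 + 16/3b^2 - 129/2b + 226/3
  leading term ab^2: subtract (4/33b)·f_1 from 4/3ab^2 + 19/6ab - 22/3a + 1/2b^3 + 16/3b^2 - 129/2b + 226/3 → 217/66ab - 22/3a + 1/2b^3 + 16/3b^2 - 3233/66b + 226/3
  leading term ab: subtract (217/726)·f_1 from 217/66ab - 22/3a + 1/2b^3 + 16/3b^2 - 3233/66b + 226/3 → -5107/726a + 1/2b^3 + 16/3b^2 - 3233/66b + 41234/363
  leading term a: subtract (5107/8448)·h_4 from -5107/726a + 1/2b^3 + 16/3b^2 - 3233/66b + 41234/363 → 13555/16896b^3 + 1660249/185856b^2 - 15513413/185856b + 9190721/61952
  leading term b^3: subtract (-13555/902)·h_5 from 13555/16896b^3 + 1660249/185856b^2 - 15513413/185856b + 9190721/61952 → 17513/902b^2 - 16204/1353b - 125209/902
  leading term b^2: no divisor's leading term divides it; move 17513/902b^2 to the remainder.
  leading term b: no divisor's leading term divides it; move -16204/1353b to the remainder.
  leading term 1: no divisor's leading term divides it; move -125209/902 to the remainder.
  remainder 17513/902b^2 - 16204/1353b - 125209/902 ≠ 0; add h_6 = 17513/902b^2 - 16204/1353b - 125209/902 to the basis.

S(f_1,h_4): lcm = ab. S = -1/11a - 11/256b^4 - 131/256b^3 + 1255/256b^2 - 1265/256b - 128/11.
  leading term a: subtract (1/128)·h_4 from -1/11a - 11/256b^4 - 131/256b^3 + 1255/256b^2 - 1265/256b - 128/11 → -11/256b^4 - 65/128b^3 + 871/176b^2 - 7585/1408b - 31503/2816
  leading term b^4: subtract (33/41b)·h_5 from -11/256b^4 - 65/128b^3 + 871/176b^2 - 7585/1408b - 31503/2816 → -11223/10496b^3 + 129275/115456b^2 + 1153793/115456b - 31503/2816
  leading term b^3: subtract (33669/1681)·h_5 from -11223/10496b^3 + 129275/115456b^2 + 1153793/115456b - 31503/2816 → -21604/1681b^2 - 143380/1681b + 624576/1681
  leading term b^2: subtract (-475288/718033)·h_6 from -21604/1681b^2 - 143380/1681b + 624576/1681 → -200809372/2154099b + 200809372/718033
  leading term b: no divisor's leading term divides it; move -200809372/2154099b to the remainder.
  leading term 1: no divisor's leading term divides it; move 200809372/718033 to the remainder.
  remainder -200809372/2154099b + 200809372/718033 ≠ 0; add h_7 = -200809372/2154099b + 200809372/718033 to the basis.

The other S-polynomials (S(f_2,h_4), S(f_3,h_4), S(f_1,h_5), S(f_2,h_5), S(f_3,h_5), S(h_4,h_5), S(f_1,h_6), S(f_2,h_6), S(f_3,h_6), S(h_4,h_6), S(h_5,h_6), S(f_1,h_7), S(f_2,h_7), S(f_3,h_7), S(h_4,h_7), S(h_5,h_7), S(h_6,h_7)) all reduce to 0 modulo the current basis, so we have a Gröbner basis.
Inter-reduce: drop elements whose leading term is divisible by another's, tail-reduce, and make monic.
Reduced Gröbner basis: {a - 4, b - 3}.

The lex basis is triangular: the last element involves only b. Solving b - 3 = 0 gives b ∈ {3}; substituting each value into the earlier elements determines the remaining variables.
  b = 3: the earlier basis element becomes a - 4 = 0, giving a = 4 — point (4, 3).
Substituting each solution back into the original system confirms all equations vanish.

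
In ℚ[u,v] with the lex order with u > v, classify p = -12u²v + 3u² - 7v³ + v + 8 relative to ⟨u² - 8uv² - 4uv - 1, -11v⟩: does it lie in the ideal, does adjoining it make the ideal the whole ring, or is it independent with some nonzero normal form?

First compute the reduced Gröbner basis of I by Buchberger's algorithm.
f_1 = u² - 8uv² - 4uv - 1, LT = u².
f_2 = -11v, LT = v.

The S-polynomials (S(f_1,f_2)) all reduce to 0 modulo the current basis, so we have a Gröbner basis.
Inter-reduce: drop elements whose leading term is divisible by another's, tail-reduce, and make monic.
Reduced Gröbner basis: {u² - 1, v}.
Label its elements g_1 = u² - 1, g_2 = v.

Reduce p = -12u²v + 3u² - 7v³ + v + 8 modulo G:
  leading term u²v: subtract (-12v)·g_1 from -12u²v + 3u² - 7v³ + v + 8 → 3u² - 7v³ - 11v + 8
  leading term u²: subtract (3)·g_1 from 3u² - 7v³ - 11v + 8 → -7v³ - 11v + 11
  leading term v³: subtract (-7v²)·g_2 from -7v³ - 11v + 11 → -11v + 11
  leading term v: subtract (-11)·g_2 from -11v + 11 → 11
  leading term 1: no divisor's leading term divides it; move 11 to the remainder.
  normal form = 11.
The normal form is nonzero, so p ∉ I. Since p minus its normal form lies in I, I + (p) = I + (r) where r = 11; decide whether this ideal is the whole ring.
Here r = 11 is a nonzero constant, hence a unit: 1 ∈ I + (p), the Gröbner basis of I + (p) is {1}, and the enlarged system has no common solution — adjoining p is inconsistent.

The remainder on division by a Gröbner basis is unique — it is the normal form.

Adjoining -12u²v + 3u² - 7v³ + v + 8 makes the ideal the whole ring: the system is inconsistent.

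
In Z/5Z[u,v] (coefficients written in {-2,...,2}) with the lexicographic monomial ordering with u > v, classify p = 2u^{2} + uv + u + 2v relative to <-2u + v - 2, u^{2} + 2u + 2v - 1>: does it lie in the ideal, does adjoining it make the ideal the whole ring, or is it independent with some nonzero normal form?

2u^{2} + uv + u + 2v is independent of I; its normal form modulo I is -v - 1.

First compute the reduced Gröbner basis of I by Buchberger's algorithm.
f_1 = -2u + v - 2, LT = u.
f_2 = u^{2} + 2u + 2v - 1, LT = u^{2}.

S(f_1,f_2): lcm = u^{2}. S = 2uv - u - 2v + 1.
  leading term uv: subtract (-v)·f_1 from 2uv - u - 2v + 1 → -u + v^{2} + v + 1
  leading term u: subtract (-2)·f_1 from -u + v^{2} + v + 1 → v^{2} - 2v + 2
  leading term v^{2}: no divisor's leading term divides it; move v^{2} to the remainder.
  leading term v: no divisor's leading term divides it; move -2v to the remainder.
  leading term 1: no divisor's leading term divides it; move 2 to the remainder.
  remainder v^{2} - 2v + 2 ≠ 0; add h_3 = v^{2} - 2v + 2 to the basis.

The other S-polynomials (S(f_1,h_3), S(f_2,h_3)) all reduce to 0 modulo the current basis, so we have a Gröbner basis.
Inter-reduce: drop elements whose leading term is divisible by another's, tail-reduce, and make monic.
Reduced Gröbner basis: {u + 2v + 1, v^{2} - 2v + 2}.
Label its elements g_1 = u + 2v + 1, g_2 = v^{2} - 2v + 2.

Reduce p = 2u^{2} + uv + u + 2v modulo G:
  leading term u^{2}: subtract (2u)·g_1 from 2u^{2} + uv + u + 2v → 2uv - u + 2v
  leading term uv: subtract (2v)·g_1 from 2uv - u + 2v → -u + v^{2}
  leading term u: subtract (-1)·g_1 from -u + v^{2} → v^{2} + 2v + 1
  leading term v^{2}: subtract (1)·g_2 from v^{2} + 2v + 1 → -v - 1
  leading term v: no divisor's leading term divides it; move -v to the remainder.
  leading term 1: no divisor's leading term divides it; move -1 to the remainder.
  normal form = -v - 1.
The normal form is nonzero, so p ∉ I. Since p minus its normal form lies in I, I + (p) = I + (r) where r = -v - 1; decide whether this ideal is the whole ring.
Run Buchberger on G together with r (pairs among the g_i already reduce to 0 since G is a Gröbner basis):
g_1 = u + 2v + 1, LT = u.
g_2 = v^{2} - 2v + 2, LT = v^{2}.
r = -v - 1, LT = v.

The S-polynomials (S(g_1,g_2), S(g_1,r), S(g_2,r)) all reduce to 0 modulo the current basis, so we have a Gröbner basis.
Inter-reduce: drop elements whose leading term is divisible by another's, tail-reduce, and make monic.
Reduced Gröbner basis: {u - 1, v + 1}.
The reduced Gröbner basis of I + (p) is {u - 1, v + 1} ≠ {1}, a proper ideal, so the enlarged system stays consistent: p is independent of I, with normal form -v - 1.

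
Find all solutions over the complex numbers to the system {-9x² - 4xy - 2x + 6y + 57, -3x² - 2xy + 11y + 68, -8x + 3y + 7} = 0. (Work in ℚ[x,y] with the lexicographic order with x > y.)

{(-1, -5)}

Compute a lex Gröbner basis by Buchberger's algorithm.
f_1 = -9x² - 4xy - 2x + 6y + 57, LT = x².
f_2 = -3x² - 2xy + 11y + 68, LT = x².
f_3 = -8x + 3y + 7, LT = x.

S(f_1,f_2): lcm = x². S = -2/9xy + 2/9x + 3y + 49/3.
  leading term xy: subtract (1/36y)·f_3 from -2/9xy + 2/9x + 3y + 49/3 → 2/9x - 1/12y² + 101/36y + 49/3
  leading term x: subtract (-1/36)·f_3 from 2/9x - 1/12y² + 101/36y + 49/3 → -1/12y² + 26/9y + 595/36
  leading term y²: no divisor's leading term divides it; move -1/12y² to the remainder.
  leading term y: no divisor's leading term divides it; move 26/9y to the remainder.
  leading term 1: no divisor's leading term divides it; move 595/36 to the remainder.
  remainder -1/12y² + 26/9y + 595/36 ≠ 0; add h_4 = -1/12y² + 26/9y + 595/36 to the basis.

S(f_1,f_3): lcm = x². S = 59/72xy + 79/72x - ⅔y - 19/3.
  leading term xy: subtract (-59/576y)·f_3 from 59/72xy + 79/72x - ⅔y - 19/3 → 79/72x + 59/192y² + 29/576y - 19/3
  leading term x: subtract (-79/576)·f_3 from 79/72x + 59/192y² + 29/576y - 19/3 → 59/192y² + 133/288y - 3095/576
  leading term y²: subtract (-59/16)·h_4 from 59/192y² + 133/288y - 3095/576 → 1067/96y + 5335/96
  leading term y: no divisor's leading term divides it; move 1067/96y to the remainder.
  leading term 1: no divisor's leading term divides it; move 5335/96 to the remainder.
  remainder 1067/96y + 5335/96 ≠ 0; add h_5 = 1067/96y + 5335/96 to the basis.

The other S-polynomials (S(f_2,f_3), S(f_1,h_4), S(f_2,h_4), S(f_3,h_4), S(f_1,h_5), S(f_2,h_5), S(f_3,h_5), S(h_4,h_5)) all reduce to 0 modulo the current basis, so we have a Gröbner basis.
Inter-reduce: drop elements whose leading term is divisible by another's, tail-reduce, and make monic.
Reduced Gröbner basis: {x + 1, y + 5}.

Elimination: the polynomial y + 5 lies in the elimination ideal for y, so y ∈ {-5}. For each such y, the remaining basis elements (now univariate) give the rest of the solution.
  y = -5: the earlier basis element becomes x + 1 = 0, giving x = -1 — point (-1, -5).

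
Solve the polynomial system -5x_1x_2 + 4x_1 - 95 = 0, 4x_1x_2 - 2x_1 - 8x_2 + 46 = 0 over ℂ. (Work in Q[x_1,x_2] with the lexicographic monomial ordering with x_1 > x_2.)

Compute a lex Gröbner basis by Buchberger's algorithm.
f_1 = -5x_1x_2 + 4x_1 - 95, LT = x_1x_2.
f_2 = 4x_1x_2 - 2x_1 - 8x_2 + 46, LT = x_1x_2.

S(f_1,f_2): lcm = x_1x_2. S = -\tfrac{3}{10}x_1 + 2x_2 + \tfrac{15}{2}.
  leading term x_1: no divisor's leading term divides it; move -\tfrac{3}{10}x_1 to the remainder.
  leading term x_2: no divisor's leading term divides it; move 2x_2 to the remainder.
  leading term 1: no divisor's leading term divides it; move \tfrac{15}{2} to the remainder.
  remainder -\tfrac{3}{10}x_1 + 2x_2 + \tfrac{15}{2} ≠ 0; add h_3 = -\tfrac{3}{10}x_1 + 2x_2 + \tfrac{15}{2} to the basis.

S(f_1,h_3): lcm = x_1x_2. S = -\tfrac{4}{5}x_1 + \tfrac{20}{3}x_2^{2} + 25x_2 + 19.
  leading term x_1: subtract (\tfrac{8}{3})·h_3 from -\tfrac{4}{5}x_1 + \tfrac{20}{3}x_2^{2} + 25x_2 + 19 → \tfrac{20}{3}x_2^{2} + \tfrac{59}{3}x_2 - 1
  leading term x_2^{2}: no divisor's leading term divides it; move \tfrac{20}{3}x_2^{2} to the remainder.
  leading term x_2: no divisor's leading term divides it; move \tfrac{59}{3}x_2 to the remainder.
  leading term 1: no divisor's leading term divides it; move -1 to the remainder.
  remainder \tfrac{20}{3}x_2^{2} + \tfrac{59}{3}x_2 - 1 ≠ 0; add h_4 = \tfrac{20}{3}x_2^{2} + \tfrac{59}{3}x_2 - 1 to the basis.

The other S-polynomials (S(f_2,h_3), S(f_1,h_4), S(f_2,h_4), S(h_3,h_4)) all reduce to 0 modulo the current basis, so we have a Gröbner basis.
Inter-reduce: drop elements whose leading term is divisible by another's, tail-reduce, and make monic.
Reduced Gröbner basis: {x_1 - \tfrac{20}{3}x_2 - 25, x_2^{2} + \tfrac{59}{20}x_2 - \tfrac{3}{20}}.

Since the basis is lex-ordered, x_2^{2} + \tfrac{59}{20}x_2 - \tfrac{3}{20} is univariate in x_2. Its roots are {-3, 1/20}. Back-substituting each root into the other basis elements fixes the other coordinates.
  x_2 = -3: the earlier basis element becomes x_1 - 5 = 0, giving x_1 = 5 — point (5, -3).
  x_2 = 1/20: the earlier basis element becomes x_1 - \tfrac{76}{3} = 0, giving x_1 = 76/3 — point (76/3, 1/20).
A lex Gröbner basis triangularizes the system, enabling back-substitution.

{(5, -3), (76/3, 1/20)}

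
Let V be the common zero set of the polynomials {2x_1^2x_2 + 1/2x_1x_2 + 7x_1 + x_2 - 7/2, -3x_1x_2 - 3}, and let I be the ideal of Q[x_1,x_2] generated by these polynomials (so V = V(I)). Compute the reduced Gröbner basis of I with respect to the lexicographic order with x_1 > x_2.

G = {x_1 + 1/5x_2 - 4/5, x_2^2 - 4x_2 - 5}

f_1 = 2x_1^2x_2 + 1/2x_1x_2 + 7x_1 + x_2 - 7/2, LT = x_1^2x_2.
f_2 = -3x_1x_2 - 3, LT = x_1x_2.

S(f_1,f_2): lcm = x_1^2x_2. S = 1/4x_1x_2 + 5/2x_1 + 1/2x_2 - 7/4.
  leading term x_1x_2: subtract (-1/12)·f_2 from 1/4x_1x_2 + 5/2x_1 + 1/2x_2 - 7/4 → 5/2x_1 + 1/2x_2 - 2
  leading term x_1: no divisor's leading term divides it; move 5/2x_1 to the remainder.
  leading term x_2: no divisor's leading term divides it; move 1/2x_2 to the remainder.
  leading term 1: no divisor's leading term divides it; move -2 to the remainder.
  remainder 5/2x_1 + 1/2x_2 - 2 ≠ 0; add g_3 = 5/2x_1 + 1/2x_2 - 2 to the basis.

S(f_2,g_3): lcm = x_1x_2. S = -1/5x_2^2 + 4/5x_2 + 1.
  leading term x_2^2: no divisor's leading term divides it; move -1/5x_2^2 to the remainder.
  leading term x_2: no divisor's leading term divides it; move 4/5x_2 to the remainder.
  leading term 1: no divisor's leading term divides it; move 1 to the remainder.
  remainder -1/5x_2^2 + 4/5x_2 + 1 ≠ 0; add g_4 = -1/5x_2^2 + 4/5x_2 + 1 to the basis.

The other S-polynomials (S(f_1,g_3), S(f_1,g_4), S(f_2,g_4), S(g_3,g_4)) all reduce to 0 modulo the current basis, so we have a Gröbner basis.
Inter-reduce: drop elements whose leading term is divisible by another's, tail-reduce, and make monic.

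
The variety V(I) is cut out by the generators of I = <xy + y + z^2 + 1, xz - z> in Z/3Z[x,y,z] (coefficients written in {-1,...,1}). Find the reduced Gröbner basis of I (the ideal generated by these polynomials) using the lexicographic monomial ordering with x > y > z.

G = {xy + y + z^2 + 1, xz - z, yz - z^3 - z}

This is the nonlinear analogue of row-reducing a linear system.

f_1 = xy + y + z^2 + 1, LT = xy.
f_2 = xz - z, LT = xz.

S(f_1,f_2): lcm = xyz. S = -yz + z^3 + z.
  leading term yz: no divisor's leading term divides it; move -yz to the remainder.
  leading term z^3: no divisor's leading term divides it; move z^3 to the remainder.
  leading term z: no divisor's leading term divides it; move z to the remainder.
  remainder -yz + z^3 + z ≠ 0; add g_3 = -yz + z^3 + z to the basis.

S(f_1,g_3): lcm = xyz. S = xz^3 + xz + yz + z^3 + z.
  leading term xz^3: subtract (z^2)·f_2 from xz^3 + xz + yz + z^3 + z → xz + yz - z^3 + z
  leading term xz: subtract (1)·f_2 from xz + yz - z^3 + z → yz - z^3 - z
  leading term yz: subtract (-1)·g_3 from yz - z^3 - z → 0
  remainder 0.

S(f_2,g_3): lcm = xyz. S = xz^3 + xz - yz.
  leading term xz^3: subtract (z^2)·f_2 from xz^3 + xz - yz → xz - yz + z^3
  leading term xz: subtract (1)·f_2 from xz - yz + z^3 → -yz + z^3 + z
  leading term yz: subtract (1)·g_3 from -yz + z^3 + z → 0
  remainder 0.

Every S-polynomial of the final basis reduces to 0, so we have a Gröbner basis.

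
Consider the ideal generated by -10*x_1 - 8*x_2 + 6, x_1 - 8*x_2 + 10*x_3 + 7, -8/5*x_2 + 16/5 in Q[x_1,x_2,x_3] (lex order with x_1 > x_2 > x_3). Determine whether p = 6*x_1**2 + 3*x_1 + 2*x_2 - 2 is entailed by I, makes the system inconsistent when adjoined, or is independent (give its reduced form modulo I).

Adjoining 6*x_1**2 + 3*x_1 + 2*x_2 - 2 makes the ideal the whole ring: the system is inconsistent.

First compute the reduced Gröbner basis of I by Buchberger's algorithm.
f_1 = -10*x_1 - 8*x_2 + 6, LT = x_1.
f_2 = x_1 - 8*x_2 + 10*x_3 + 7, LT = x_1.
f_3 = -8/5*x_2 + 16/5, LT = x_2.

S(f_1,f_2): lcm = x_1. S = 44/5*x_2 - 10*x_3 - 38/5.
  leading term x_2: subtract (-11/2)·f_3 from 44/5*x_2 - 10*x_3 - 38/5 → -10*x_3 + 10
  leading term x_3: no divisor's leading term divides it; move -10*x_3 to the remainder.
  leading term 1: no divisor's leading term divides it; move 10 to the remainder.
  remainder -10*x_3 + 10 ≠ 0; add h_4 = -10*x_3 + 10 to the basis.

The other S-polynomials (S(f_1,f_3), S(f_2,f_3), S(f_1,h_4), S(f_2,h_4), S(f_3,h_4)) all reduce to 0 modulo the current basis, so we have a Gröbner basis.
Inter-reduce: drop elements whose leading term is divisible by another's, tail-reduce, and make monic.
Reduced Gröbner basis: {x_1 + 1, x_2 - 2, x_3 - 1}.
Label its elements g_1 = x_1 + 1, g_2 = x_2 - 2, g_3 = x_3 - 1.

Reduce p = 6*x_1**2 + 3*x_1 + 2*x_2 - 2 modulo G:
  leading term x_1**2: subtract (6*x_1)·g_1 from 6*x_1**2 + 3*x_1 + 2*x_2 - 2 → -3*x_1 + 2*x_2 - 2
  leading term x_1: subtract (-3)·g_1 from -3*x_1 + 2*x_2 - 2 → 2*x_2 + 1
  leading term x_2: subtract (2)·g_2 from 2*x_2 + 1 → 5
  leading term 1: no divisor's leading term divides it; move 5 to the remainder.
  normal form = 5.
The normal form is nonzero, so p ∉ I. Since p minus its normal form lies in I, I + (p) = I + (r) where r = 5; decide whether this ideal is the whole ring.
Here r = 5 is a nonzero constant, hence a unit: 1 ∈ I + (p), the Gröbner basis of I + (p) is {1}, and the enlarged system has no common solution — adjoining p is inconsistent.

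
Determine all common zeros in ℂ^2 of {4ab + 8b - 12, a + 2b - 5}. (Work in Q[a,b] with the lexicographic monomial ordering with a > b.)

{(4, 1/2), (-1, 3)}

Compute a lex Gröbner basis by Buchberger's algorithm.
f_1 = 4ab + 8b - 12, LT = ab.
f_2 = a + 2b - 5, LT = a.

S(f_1,f_2): lcm = ab. S = -2b^{2} + 7b - 3.
  reduce S modulo (f_1, f_2):
  remainder -2b^{2} + 7b - 3 ≠ 0; add h_3 = -2b^{2} + 7b - 3 to the basis.

The other S-polynomials (S(f_1,h_3), S(f_2,h_3)) all reduce to 0 modulo the current basis, so we have a Gröbner basis.
Inter-reduce: drop elements whose leading term is divisible by another's, tail-reduce, and make monic.
Reduced Gröbner basis: {a + 2b - 5, b^{2} - \tfrac{7}{2}b + \tfrac{3}{2}}.

From the last basis element, b^{2} - \tfrac{7}{2}b + \tfrac{3}{2} = 0, so b takes values in {1/2, 3}. Each choice, substituted upward through the basis, yields the corresponding point(s) of the solution set.
  b = 1/2: the earlier basis element becomes a - 4 = 0, giving a = 4 — point (4, 1/2).
  b = 3: the earlier basis element becomes a + 1 = 0, giving a = -1 — point (-1, 3).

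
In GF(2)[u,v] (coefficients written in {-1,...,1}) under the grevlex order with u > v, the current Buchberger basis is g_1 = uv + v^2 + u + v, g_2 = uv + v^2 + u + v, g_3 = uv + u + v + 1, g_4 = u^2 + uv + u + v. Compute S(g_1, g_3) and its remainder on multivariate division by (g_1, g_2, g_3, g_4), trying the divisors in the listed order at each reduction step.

S(g_1, g_3) = v^2 + 1; remainder on division = v^2 + 1.

lcm(LM(g_1), LM(g_3)) = uv.
S = (lcm/LT(g_1))·g_1 − (lcm/LT(g_3))·g_3 = v^2 + 1.
Reduce S modulo (g_1, g_2, g_3, g_4) in that order:
  leading term v^2: no divisor's leading term divides it; move v^2 to the remainder.
  leading term 1: no divisor's leading term divides it; move 1 to the remainder.
The remainder v^2 + 1 is nonzero, so it would be added as the next basis element.
This is the inner loop of Buchberger's algorithm — each nonzero remainder becomes a new basis element.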